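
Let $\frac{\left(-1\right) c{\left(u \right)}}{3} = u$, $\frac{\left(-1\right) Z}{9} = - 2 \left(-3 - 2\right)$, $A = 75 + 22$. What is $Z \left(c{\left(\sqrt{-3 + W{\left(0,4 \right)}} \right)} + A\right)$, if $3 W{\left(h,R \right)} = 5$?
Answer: $-8730 + 180 i \sqrt{3} \approx -8730.0 + 311.77 i$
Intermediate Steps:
$W{\left(h,R \right)} = \frac{5}{3}$ ($W{\left(h,R \right)} = \frac{1}{3} \cdot 5 = \frac{5}{3}$)
$A = 97$
$Z = -90$ ($Z = - 9 \left(- 2 \left(-3 - 2\right)\right) = - 9 \left(\left(-2\right) \left(-5\right)\right) = \left(-9\right) 10 = -90$)
$c{\left(u \right)} = - 3 u$
$Z \left(c{\left(\sqrt{-3 + W{\left(0,4 \right)}} \right)} + A\right) = - 90 \left(- 3 \sqrt{-3 + \frac{5}{3}} + 97\right) = - 90 \left(- 3 \sqrt{- \frac{4}{3}} + 97\right) = - 90 \left(- 3 \frac{2 i \sqrt{3}}{3} + 97\right) = - 90 \left(- 2 i \sqrt{3} + 97\right) = - 90 \left(97 - 2 i \sqrt{3}\right) = -8730 + 180 i \sqrt{3}$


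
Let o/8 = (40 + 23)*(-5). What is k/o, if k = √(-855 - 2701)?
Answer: -I*√889/1260 ≈ -0.023664*I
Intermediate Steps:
o = -2520 (o = 8*((40 + 23)*(-5)) = 8*(63*(-5)) = 8*(-315) = -2520)
k = 2*I*√889 (k = √(-3556) = 2*I*√889 ≈ 59.632*I)
k/o = (2*I*√889)/(-2520) = (2*I*√889)*(-1/2520) = -I*√889/1260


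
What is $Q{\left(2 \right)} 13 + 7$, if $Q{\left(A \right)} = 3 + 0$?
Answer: $46$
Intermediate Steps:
$Q{\left(A \right)} = 3$
$Q{\left(2 \right)} 13 + 7 = 3 \cdot 13 + 7 = 39 + 7 = 46$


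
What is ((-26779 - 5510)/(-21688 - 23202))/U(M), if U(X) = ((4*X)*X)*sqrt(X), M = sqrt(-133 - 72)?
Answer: 32289*205**(3/4)*I**(3/2)/7546009000 ≈ -0.00016392 + 0.00016392*I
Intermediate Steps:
M = I*sqrt(205) (M = sqrt(-205) = I*sqrt(205) ≈ 14.318*I)
U(X) = 4*X**(5/2) (U(X) = (4*X**2)*sqrt(X) = 4*X**(5/2))
((-26779 - 5510)/(-21688 - 23202))/U(M) = ((-26779 - 5510)/(-21688 - 23202))/((4*(I*sqrt(205))**(5/2))) = (-32289/(-44890))/((4*(205*205**(1/4)*(-sqrt(I))))) = (-32289*(-1/44890))/((-820*205**(1/4)*sqrt(I))) = 32289*(205**(3/4)*I**(3/2)/168100)/44890 = 32289*205**(3/4)*I**(3/2)/7546009000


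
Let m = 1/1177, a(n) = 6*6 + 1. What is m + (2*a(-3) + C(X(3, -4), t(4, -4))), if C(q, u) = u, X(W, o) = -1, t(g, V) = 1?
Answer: 88276/1177 ≈ 75.001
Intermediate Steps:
a(n) = 37 (a(n) = 36 + 1 = 37)
m = 1/1177 ≈ 0.00084962
m + (2*a(-3) + C(X(3, -4), t(4, -4))) = 1/1177 + (2*37 + 1) = 1/1177 + (74 + 1) = 1/1177 + 75 = 88276/1177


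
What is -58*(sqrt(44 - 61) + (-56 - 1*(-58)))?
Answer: -116 - 58*I*sqrt(17) ≈ -116.0 - 239.14*I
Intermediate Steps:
-58*(sqrt(44 - 61) + (-56 - 1*(-58))) = -58*(sqrt(-17) + (-56 + 58)) = -58*(I*sqrt(17) + 2) = -58*(2 + I*sqrt(17)) = -116 - 58*I*sqrt(17)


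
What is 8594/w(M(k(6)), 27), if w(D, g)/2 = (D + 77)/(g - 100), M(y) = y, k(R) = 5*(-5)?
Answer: -313681/52 ≈ -6032.3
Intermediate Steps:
k(R) = -25
w(D, g) = 2*(77 + D)/(-100 + g) (w(D, g) = 2*((D + 77)/(g - 100)) = 2*((77 + D)/(-100 + g)) = 2*(77 + D)/(-100 + g))
8594/w(M(k(6)), 27) = 8594/((2*(77 - 25)/(-100 + 27))) = 8594/((2*52/(-73))) = 8594/((2*(-1/73)*52)) = 8594/(-104/73) = 8594*(-73/104) = -313681/52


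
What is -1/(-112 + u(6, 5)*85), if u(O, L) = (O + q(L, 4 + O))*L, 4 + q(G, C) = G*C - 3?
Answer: -1/20713 ≈ -4.8279e-5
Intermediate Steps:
q(G, C) = -7 + C*G (q(G, C) = -4 + (G*C - 3) = -4 + (C*G - 3) = -4 + (-3 + C*G) = -7 + C*G)
u(O, L) = L*(-7 + O + L*(4 + O)) (u(O, L) = (O + (-7 + (4 + O)*L))*L = (O + (-7 + L*(4 + O)))*L = (-7 + O + L*(4 + O))*L = L*(-7 + O + L*(4 + O)))
-1/(-112 + u(6, 5)*85) = -1/(-112 + (5*(-7 + 6 + 5*(4 + 6)))*85) = -1/(-112 + (5*(-7 + 6 + 5*10))*85) = -1/(-112 + (5*(-7 + 6 + 50))*85) = -1/(-112 + (5*49)*85) = -1/(-112 + 245*85) = -1/(-112 + 20825) = -1/20713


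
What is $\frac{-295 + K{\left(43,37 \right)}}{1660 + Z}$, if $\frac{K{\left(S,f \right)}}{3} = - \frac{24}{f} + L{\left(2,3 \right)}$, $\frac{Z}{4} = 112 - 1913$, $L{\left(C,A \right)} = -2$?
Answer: $\frac{1019}{18648} \approx 0.054644$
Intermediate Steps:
$Z = -7204$ ($Z = 4 \left(112 - 1913\right) = 4 \left(-1801\right) = -7204$)
$K{\left(S,f \right)} = -6 - \frac{72}{f}$ ($K{\left(S,f \right)} = 3 \left(- \frac{24}{f} - 2\right) = 3 \left(-2 - \frac{24}{f}\right) = -6 - \frac{72}{f}$)
$\frac{-295 + K{\left(43,37 \right)}}{1660 + Z} = \frac{-295 - \left(6 + \frac{72}{37}\right)}{1660 - 7204} = \frac{-295 - \frac{294}{37}}{-5544} = \left(-295 - \frac{294}{37}\right) \left(- \frac{1}{5544}\right) = \left(- \frac{11209}{37}\right) \left(- \frac{1}{5544}\right) = \frac{1019}{18648}$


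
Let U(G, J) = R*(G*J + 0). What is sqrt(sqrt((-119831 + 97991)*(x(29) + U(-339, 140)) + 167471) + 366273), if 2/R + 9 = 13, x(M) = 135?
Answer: sqrt(366273 + sqrt(515482271)) ≈ 623.68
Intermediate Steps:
R = 1/2 (R = 2/(-9 + 13) = 2/4 = 2*(1/4) = 1/2 ≈ 0.50000)
U(G, J) = G*J/2 (U(G, J) = (G*J + 0)/2 = (G*J)/2 = G*J/2)
sqrt(sqrt((-119831 + 97991)*(x(29) + U(-339, 140)) + 167471) + 366273) = sqrt(sqrt((-119831 + 97991)*(135 + (1/2)*(-339)*140) + 167471) + 366273) = sqrt(sqrt(-21840*(135 - 23730) + 167471) + 366273) = sqrt(sqrt(-21840*(-23595) + 167471) + 366273) = sqrt(sqrt(515314800 + 167471) + 366273) = sqrt(sqrt(515482271) + 366273) = sqrt(366273 + sqrt(515482271))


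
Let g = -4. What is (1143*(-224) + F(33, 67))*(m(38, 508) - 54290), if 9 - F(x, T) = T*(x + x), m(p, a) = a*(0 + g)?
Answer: 14668783290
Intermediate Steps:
m(p, a) = -4*a (m(p, a) = a*(0 - 4) = a*(-4) = -4*a)
F(x, T) = 9 - 2*T*x (F(x, T) = 9 - T*(x + x) = 9 - T*2*x = 9 - 2*T*x)
(1143*(-224) + F(33, 67))*(m(38, 508) - 54290) = (1143*(-224) + (9 - 2*67*33))*(-4*508 - 54290) = (-256032 + (9 - 4422))*(-2032 - 54290) = (-256032 - 4413)*(-56322) = -260445*(-56322) = 14668783290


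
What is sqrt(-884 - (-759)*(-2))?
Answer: I*sqrt(2402) ≈ 49.01*I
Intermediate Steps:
sqrt(-884 - (-759)*(-2)) = sqrt(-884 - 33*46) = sqrt(-884 - 1518) = sqrt(-2402) = I*sqrt(2402)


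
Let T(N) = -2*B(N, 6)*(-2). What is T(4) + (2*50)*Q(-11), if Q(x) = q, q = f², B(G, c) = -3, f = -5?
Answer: 2488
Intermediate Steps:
T(N) = -12 (T(N) = -2*(-3)*(-2) = 6*(-2) = -12)
q = 25 (q = (-5)² = 25)
Q(x) = 25
T(4) + (2*50)*Q(-11) = -12 + (2*50)*25 = -12 + 100*25 = -12 + 2500 = 2488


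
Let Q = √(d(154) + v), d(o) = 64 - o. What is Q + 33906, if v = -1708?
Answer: 33906 + I*√1798 ≈ 33906.0 + 42.403*I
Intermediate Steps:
Q = I*√1798 (Q = √((64 - 1*154) - 1708) = √((64 - 154) - 1708) = √(-90 - 1708) = √(-1798) = I*√1798 ≈ 42.403*I)
Q + 33906 = I*√1798 + 33906 = 33906 + I*√1798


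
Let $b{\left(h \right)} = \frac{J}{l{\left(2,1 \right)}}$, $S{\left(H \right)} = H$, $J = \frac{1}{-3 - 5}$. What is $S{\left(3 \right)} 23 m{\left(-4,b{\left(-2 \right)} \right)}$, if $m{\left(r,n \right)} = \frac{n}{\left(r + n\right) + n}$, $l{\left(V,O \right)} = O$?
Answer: $\frac{69}{34} \approx 2.0294$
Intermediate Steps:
$J = - \frac{1}{8}$ ($J = \frac{1}{-8} = - \frac{1}{8} \approx -0.125$)
$b{\left(h \right)} = - \frac{1}{8}$ ($b{\left(h \right)} = - \frac{1}{8 \cdot 1} = \left(- \frac{1}{8}\right) 1 = - \frac{1}{8}$)
$m{\left(r,n \right)} = \frac{n}{r + 2 n}$ ($m{\left(r,n \right)} = \frac{n}{\left(n + r\right) + n} = \frac{n}{r + 2 n}$)
$S{\left(3 \right)} 23 m{\left(-4,b{\left(-2 \right)} \right)} = 3 \cdot 23 \left(- \frac{1}{8 \left(-4 + 2 \left(- \frac{1}{8}\right)\right)}\right) = 69 \left(- \frac{1}{8 \left(-4 - \frac{1}{4}\right)}\right) = 69 \left(- \frac{1}{8 \left(- \frac{17}{4}\right)}\right) = 69 \left(\left(- \frac{1}{8}\right) \left(- \frac{4}{17}\right)\right) = 69 \cdot \frac{1}{34} = \frac{69}{34}$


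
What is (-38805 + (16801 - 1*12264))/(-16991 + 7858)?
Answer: 34268/9133 ≈ 3.7521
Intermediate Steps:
(-38805 + (16801 - 1*12264))/(-16991 + 7858) = (-38805 + (16801 - 12264))/(-9133) = (-38805 + 4537)*(-1/9133) = -34268*(-1/9133) = 34268/9133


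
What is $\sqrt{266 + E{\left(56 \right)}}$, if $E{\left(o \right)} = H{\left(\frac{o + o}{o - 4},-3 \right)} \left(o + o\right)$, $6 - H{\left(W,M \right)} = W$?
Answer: $\frac{\sqrt{117754}}{13} \approx 26.396$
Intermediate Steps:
$H{\left(W,M \right)} = 6 - W$
$E{\left(o \right)} = 2 o \left(6 - \frac{2 o}{-4 + o}\right)$ ($E{\left(o \right)} = \left(6 - \frac{o + o}{o - 4}\right) \left(o + o\right) = \left(6 - \frac{2 o}{-4 + o}\right) 2 o = 2 o \left(6 - \frac{2 o}{-4 + o}\right)$)
$\sqrt{266 + E{\left(56 \right)}} = \sqrt{266 + 8 \cdot 56 \frac{1}{-4 + 56} \left(-6 + 56\right)} = \sqrt{266 + 8 \cdot 56 \cdot \frac{1}{52} \cdot 50} = \sqrt{266 + \frac{5600}{13}} = \sqrt{\frac{9058}{13}} = \frac{\sqrt{117754}}{13}$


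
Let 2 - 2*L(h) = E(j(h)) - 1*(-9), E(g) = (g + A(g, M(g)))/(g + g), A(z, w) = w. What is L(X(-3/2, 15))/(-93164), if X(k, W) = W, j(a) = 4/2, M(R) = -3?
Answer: 27/745312 ≈ 3.6226e-5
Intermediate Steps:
j(a) = 2 (j(a) = 4*(1/2) = 2)
E(g) = (-3 + g)/(2*g) (E(g) = (g - 3)/(g + g) = (-3 + g)/((2*g)) = (-3 + g)*(1/(2*g)) = (-3 + g)/(2*g))
L(h) = -27/8 (L(h) = 1 - ((1/2)*(-3 + 2)/2 - 1*(-9))/2 = 1 - ((1/2)*(1/2)*(-1) + 9)/2 = 1 - (-1/4 + 9)/2 = 1 - 1/2*35/4 = 1 - 35/8 = -27/8)
L(X(-3/2, 15))/(-93164) = -27/8/(-93164) = -27/8*(-1/93164) = 27/745312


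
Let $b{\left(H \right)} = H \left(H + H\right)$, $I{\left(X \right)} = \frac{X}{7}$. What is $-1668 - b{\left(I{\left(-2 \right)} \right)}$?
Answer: $- \frac{81740}{49} \approx -1668.2$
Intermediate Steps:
$I{\left(X \right)} = \frac{X}{7}$ ($I{\left(X \right)} = X \frac{1}{7} = \frac{X}{7}$)
$b{\left(H \right)} = 2 H^{2}$ ($b{\left(H \right)} = H 2 H = 2 H^{2}$)
$-1668 - b{\left(I{\left(-2 \right)} \right)} = -1668 - 2 \left(\frac{1}{7} \left(-2\right)\right)^{2} = -1668 - 2 \left(- \frac{2}{7}\right)^{2} = -1668 - 2 \cdot \frac{4}{49} = -1668 - \frac{8}{49} = - \frac{81740}{49}$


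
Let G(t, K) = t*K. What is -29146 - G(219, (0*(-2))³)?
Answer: -29146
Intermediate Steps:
G(t, K) = K*t
-29146 - G(219, (0*(-2))³) = -29146 - (0*(-2))³*219 = -29146 - 0³*219 = -29146 - 0*219 = -29146 - 1*0 = -29146 + 0 = -29146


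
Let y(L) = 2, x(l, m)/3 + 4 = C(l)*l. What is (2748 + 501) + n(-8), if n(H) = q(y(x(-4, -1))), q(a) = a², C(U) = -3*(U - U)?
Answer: 3253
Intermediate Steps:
C(U) = 0 (C(U) = -3*0 = 0)
x(l, m) = -12 (x(l, m) = -12 + 3*(0*l) = -12 + 3*0 = -12 + 0 = -12)
n(H) = 4 (n(H) = 2² = 4)
(2748 + 501) + n(-8) = (2748 + 501) + 4 = 3249 + 4 = 3253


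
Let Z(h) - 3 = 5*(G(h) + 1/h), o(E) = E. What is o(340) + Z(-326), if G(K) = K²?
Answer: 173341693/326 ≈ 5.3172e+5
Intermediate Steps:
Z(h) = 3 + 5/h + 5*h² (Z(h) = 3 + 5*(h² + 1/h) = 3 + 5*(1/h + h²) = 3 + (5/h + 5*h²) = 3 + 5/h + 5*h²)
o(340) + Z(-326) = 340 + (3 + 5/(-326) + 5*(-326)²) = 340 + (3 + 5*(-1/326) + 5*106276) = 340 + (3 - 5/326 + 531380) = 340 + 173230853/326 = 173341693/326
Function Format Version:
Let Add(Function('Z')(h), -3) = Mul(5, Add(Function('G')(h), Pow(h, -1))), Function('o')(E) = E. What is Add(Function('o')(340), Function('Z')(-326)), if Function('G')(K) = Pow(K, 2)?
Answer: Rational(173341693, 326) ≈ 5.3172e+5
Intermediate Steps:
Function('Z')(h) = Add(3, Mul(5, Pow(h, -1)), Mul(5, Pow(h, 2))) (Function('Z')(h) = Add(3, Mul(5, Add(Pow(h, 2), Pow(h, -1)))) = Add(3, Mul(5, Add(Pow(h, -1), Pow(h, 2)))) = Add(3, Add(Mul(5, Pow(h, -1)), Mul(5, Pow(h, 2)))) = Add(3, Mul(5, Pow(h, -1)), Mul(5, Pow(h, 2))))
Add(Function('o')(340), Function('Z')(-326)) = Add(340, Add(3, Mul(5, Pow(-326, -1)), Mul(5, Pow(-326, 2)))) = Add(340, Add(3, Mul(5, Rational(-1, 326)), Mul(5, 106276))) = Add(340, Add(3, Rational(-5, 326), 531380)) = Add(340, Rational(173230853, 326)) = Rational(173341693, 326)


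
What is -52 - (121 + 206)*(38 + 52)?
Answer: -29482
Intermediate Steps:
-52 - (121 + 206)*(38 + 52) = -52 - 327*90 = -52 - 1*29430 = -52 - 29430 = -29482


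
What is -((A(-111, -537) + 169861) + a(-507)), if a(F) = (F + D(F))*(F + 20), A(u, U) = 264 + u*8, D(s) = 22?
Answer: -405432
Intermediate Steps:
A(u, U) = 264 + 8*u
a(F) = (20 + F)*(22 + F) (a(F) = (F + 22)*(F + 20) = (22 + F)*(20 + F) = (20 + F)*(22 + F))
-((A(-111, -537) + 169861) + a(-507)) = -(((264 + 8*(-111)) + 169861) + (440 + (-507)² + 42*(-507))) = -(((264 - 888) + 169861) + (440 + 257049 - 21294)) = -((-624 + 169861) + 236195) = -(169237 + 236195) = -1*405432 = -405432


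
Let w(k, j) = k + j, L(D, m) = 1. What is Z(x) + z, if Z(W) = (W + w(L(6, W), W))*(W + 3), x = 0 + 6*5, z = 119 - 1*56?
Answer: 2076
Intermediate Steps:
w(k, j) = j + k
z = 63 (z = 119 - 56 = 63)
x = 30 (x = 0 + 30 = 30)
Z(W) = (1 + 2*W)*(3 + W) (Z(W) = (W + (W + 1))*(W + 3) = (W + (1 + W))*(3 + W) = (1 + 2*W)*(3 + W))
Z(x) + z = (3 + 2*30² + 7*30) + 63 = (3 + 2*900 + 210) + 63 = (3 + 1800 + 210) + 63 = 2013 + 63 = 2076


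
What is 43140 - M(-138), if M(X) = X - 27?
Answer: 43305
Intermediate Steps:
M(X) = -27 + X
43140 - M(-138) = 43140 - (-27 - 138) = 43140 - 1*(-165) = 43140 + 165 = 43305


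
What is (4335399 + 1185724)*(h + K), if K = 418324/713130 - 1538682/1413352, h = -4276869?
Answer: -5949938472621789724518599/251975927940 ≈ -2.3613e+13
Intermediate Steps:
K = -126510308153/251975927940 (K = 418324*(1/713130) - 1538682*1/1413352 = 209162/356565 - 769341/706676 = -126510308153/251975927940 ≈ -0.50207)
(4335399 + 1185724)*(h + K) = (4335399 + 1185724)*(-4276869 - 126510308153/251975927940) = 5521123*(-1077668161463128013/251975927940) = -5949938472621789724518599/251975927940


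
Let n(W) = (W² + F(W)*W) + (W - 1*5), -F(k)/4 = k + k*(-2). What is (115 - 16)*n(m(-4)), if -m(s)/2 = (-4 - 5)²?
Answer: 12974247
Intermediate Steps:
F(k) = 4*k (F(k) = -4*(k + k*(-2)) = -4*(k - 2*k) = -(-4)*k = 4*k)
m(s) = -162 (m(s) = -2*(-4 - 5)² = -2*(-9)² = -2*81 = -162)
n(W) = -5 + W + 5*W² (n(W) = (W² + (4*W)*W) + (W - 1*5) = (W² + 4*W²) + (W - 5) = 5*W² + (-5 + W) = -5 + W + 5*W²)
(115 - 16)*n(m(-4)) = (115 - 16)*(-5 - 162 + 5*(-162)²) = 99*(-5 - 162 + 5*26244) = 99*(-5 - 162 + 131220) = 99*131053 = 12974247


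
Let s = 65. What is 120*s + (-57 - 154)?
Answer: 7589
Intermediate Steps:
120*s + (-57 - 154) = 120*65 + (-57 - 154) = 7800 - 211 = 7589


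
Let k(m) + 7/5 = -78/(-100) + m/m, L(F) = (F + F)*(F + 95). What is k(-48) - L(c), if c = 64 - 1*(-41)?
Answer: -2099981/50 ≈ -42000.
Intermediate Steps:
c = 105 (c = 64 + 41 = 105)
L(F) = 2*F*(95 + F) (L(F) = (2*F)*(95 + F) = 2*F*(95 + F))
k(m) = 19/50 (k(m) = -7/5 + (-78/(-100) + m/m) = -7/5 + (-78*(-1/100) + 1) = -7/5 + (39/50 + 1) = -7/5 + 89/50 = 19/50)
k(-48) - L(c) = 19/50 - 2*105*(95 + 105) = 19/50 - 2*105*200 = 19/50 - 1*42000 = 19/50 - 42000 = -2099981/50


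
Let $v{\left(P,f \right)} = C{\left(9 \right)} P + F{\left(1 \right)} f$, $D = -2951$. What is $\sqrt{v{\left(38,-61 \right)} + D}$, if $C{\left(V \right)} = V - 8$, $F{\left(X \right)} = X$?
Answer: $i \sqrt{2974} \approx 54.534 i$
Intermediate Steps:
$C{\left(V \right)} = -8 + V$
$v{\left(P,f \right)} = P + f$ ($v{\left(P,f \right)} = \left(-8 + 9\right) P + 1 f = 1 P + f = P + f$)
$\sqrt{v{\left(38,-61 \right)} + D} = \sqrt{\left(38 - 61\right) - 2951} = \sqrt{-23 - 2951} = \sqrt{-2974} = i \sqrt{2974}$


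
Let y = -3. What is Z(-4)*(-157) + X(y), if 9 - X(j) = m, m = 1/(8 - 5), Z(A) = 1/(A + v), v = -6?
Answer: 731/30 ≈ 24.367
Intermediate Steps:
Z(A) = 1/(-6 + A) (Z(A) = 1/(A - 6) = 1/(-6 + A))
m = 1/3 ≈ 0.33333
X(j) = 26/3 (X(j) = 9 - 1*1/3 = 9 - 1/3 = 26/3)
Z(-4)*(-157) + X(y) = -157/(-6 - 4) + 26/3 = -157/(-10) + 26/3 = -1/10*(-157) + 26/3 = 157/10 + 26/3 = 731/30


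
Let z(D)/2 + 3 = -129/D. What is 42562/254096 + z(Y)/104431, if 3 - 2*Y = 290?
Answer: 637674463969/3807844160456 ≈ 0.16746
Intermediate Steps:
Y = -287/2 (Y = 3/2 - ½*290 = 3/2 - 145 = -287/2 ≈ -143.50)
z(D) = -6 - 258/D (z(D) = -6 + 2*(-129/D) = -6 - 258/D)
42562/254096 + z(Y)/104431 = 42562/254096 + (-6 - 258/(-287/2))/104431 = 42562*(1/254096) + (-6 - 258*(-2/287))*(1/104431) = 21281/127048 + (-6 + 516/287)*(1/104431) = 21281/127048 - 1206/287*1/104431 = 21281/127048 - 1206/29971697 = 637674463969/3807844160456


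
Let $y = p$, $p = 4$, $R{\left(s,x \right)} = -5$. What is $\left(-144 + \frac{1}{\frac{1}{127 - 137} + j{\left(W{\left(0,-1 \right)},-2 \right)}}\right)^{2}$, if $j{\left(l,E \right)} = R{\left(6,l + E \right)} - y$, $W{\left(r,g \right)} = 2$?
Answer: $\frac{171976996}{8281} \approx 20768.0$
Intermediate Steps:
$y = 4$
$j{\left(l,E \right)} = -9$ ($j{\left(l,E \right)} = -5 - 4 = -9$)
$\left(-144 + \frac{1}{\frac{1}{127 - 137} + j{\left(W{\left(0,-1 \right)},-2 \right)}}\right)^{2} = \left(-144 + \frac{1}{\frac{1}{127 - 137} - 9}\right)^{2} = \left(-144 + \frac{1}{\frac{1}{-10} - 9}\right)^{2} = \left(-144 + \frac{1}{- \frac{1}{10} - 9}\right)^{2} = \left(-144 + \frac{1}{- \frac{91}{10}}\right)^{2} = \left(-144 - \frac{10}{91}\right)^{2} = \left(- \frac{13114}{91}\right)^{2} = \frac{171976996}{8281}$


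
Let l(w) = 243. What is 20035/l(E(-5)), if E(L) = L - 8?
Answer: 20035/243 ≈ 82.449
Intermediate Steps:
E(L) = -8 + L
20035/l(E(-5)) = 20035/243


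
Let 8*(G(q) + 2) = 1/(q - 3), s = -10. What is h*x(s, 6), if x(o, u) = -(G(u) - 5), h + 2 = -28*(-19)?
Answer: 44255/12 ≈ 3687.9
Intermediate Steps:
h = 530 (h = -2 - 28*(-19) = -2 + 532 = 530)
G(q) = -2 + 1/(8*(-3 + q)) (G(q) = -2 + 1/(8*(q - 3)) = -2 + 1/(8*(-3 + q)))
x(o, u) = 5 - (49 - 16*u)/(8*(-3 + u)) (x(o, u) = -((49 - 16*u)/(8*(-3 + u)) - 5) = -(-5 + (49 - 16*u)/(8*(-3 + u))) = 5 - (49 - 16*u)/(8*(-3 + u)))
h*x(s, 6) = 530*((-169 + 56*6)/(8*(-3 + 6))) = 530*((⅛)*(-169 + 336)/3) = 530*((⅛)*(⅓)*167) = 530*(167/24) = 44255/12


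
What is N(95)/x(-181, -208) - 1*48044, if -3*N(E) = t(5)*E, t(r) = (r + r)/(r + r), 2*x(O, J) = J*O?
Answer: -2713140863/56472 ≈ -48044.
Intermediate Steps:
x(O, J) = J*O/2 (x(O, J) = (J*O)/2 = J*O/2)
t(r) = 1 (t(r) = (2*r)/((2*r)) = (2*r)*(1/(2*r)) = 1)
N(E) = -E/3
N(95)/x(-181, -208) - 1*48044 = (-⅓*95)/(((½)*(-208)*(-181))) - 1*48044 = -95/3/18824 - 48044 = -95/3*1/18824 - 48044 = -95/56472 - 48044 = -2713140863/56472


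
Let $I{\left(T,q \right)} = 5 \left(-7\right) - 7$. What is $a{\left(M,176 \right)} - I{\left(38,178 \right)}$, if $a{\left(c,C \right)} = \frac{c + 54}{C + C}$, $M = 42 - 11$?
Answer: $\frac{14869}{352} \approx 42.241$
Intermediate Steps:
$I{\left(T,q \right)} = -42$ ($I{\left(T,q \right)} = -35 - 7 = -42$)
$M = 31$
$a{\left(c,C \right)} = \frac{54 + c}{2 C}$
$a{\left(M,176 \right)} - I{\left(38,178 \right)} = \frac{54 + 31}{2 \cdot 176} - -42 = \frac{1}{2} \cdot \frac{1}{176} \cdot 85 + 42 = \frac{85}{352} + 42 = \frac{14869}{352}$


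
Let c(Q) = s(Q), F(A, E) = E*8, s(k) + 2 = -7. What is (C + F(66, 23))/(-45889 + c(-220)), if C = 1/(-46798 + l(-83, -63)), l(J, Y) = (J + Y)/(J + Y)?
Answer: -8610647/2147888706 ≈ -0.0040089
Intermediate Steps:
l(J, Y) = 1
s(k) = -9 (s(k) = -2 - 7 = -9)
C = -1/46797 (C = 1/(-46798 + 1) = 1/(-46797) = -1/46797 ≈ -2.1369e-5)
F(A, E) = 8*E
c(Q) = -9
(C + F(66, 23))/(-45889 + c(-220)) = (-1/46797 + 8*23)/(-45889 - 9) = (-1/46797 + 184)/(-45898) = (8610647/46797)*(-1/45898) = -8610647/2147888706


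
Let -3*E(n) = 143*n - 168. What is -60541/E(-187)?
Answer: -181623/26909 ≈ -6.7495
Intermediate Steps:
E(n) = 56 - 143*n/3 (E(n) = -(143*n - 168)/3 = -(-168 + 143*n)/3 = 56 - 143*n/3)
-60541/E(-187) = -60541/(56 - 143/3*(-187)) = -60541/(56 + 26741/3) = -60541/26909/3 = -60541*3/26909 = -181623/26909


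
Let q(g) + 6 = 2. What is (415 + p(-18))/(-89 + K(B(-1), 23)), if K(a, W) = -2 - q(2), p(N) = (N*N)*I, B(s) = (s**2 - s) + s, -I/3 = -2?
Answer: -2359/87 ≈ -27.115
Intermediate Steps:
I = 6 (I = -3*(-2) = 6)
B(s) = s**2
p(N) = 6*N**2 (p(N) = (N*N)*6 = N**2*6 = 6*N**2)
q(g) = -4 (q(g) = -6 + 2 = -4)
K(a, W) = 2 (K(a, W) = -2 - 1*(-4) = -2 + 4 = 2)
(415 + p(-18))/(-89 + K(B(-1), 23)) = (415 + 6*(-18)**2)/(-89 + 2) = (415 + 6*324)/(-87) = (415 + 1944)*(-1/87) = 2359*(-1/87) = -2359/87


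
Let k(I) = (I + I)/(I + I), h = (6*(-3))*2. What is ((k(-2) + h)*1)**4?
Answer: 1500625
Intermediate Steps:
h = -36 (h = -18*2 = -36)
k(I) = 1 (k(I) = (2*I)/((2*I)) = (2*I)*(1/(2*I)) = 1)
((k(-2) + h)*1)**4 = ((1 - 36)*1)**4 = (-35*1)**4 = (-35)**4 = 1500625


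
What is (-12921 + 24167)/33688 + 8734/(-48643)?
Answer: 126404093/819342692 ≈ 0.15427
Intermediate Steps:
(-12921 + 24167)/33688 + 8734/(-48643) = 11246*(1/33688) + 8734*(-1/48643) = 5623/16844 - 8734/48643 = 126404093/819342692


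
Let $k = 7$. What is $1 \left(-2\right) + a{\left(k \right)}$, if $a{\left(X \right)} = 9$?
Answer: $7$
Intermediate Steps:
$1 \left(-2\right) + a{\left(k \right)} = 1 \left(-2\right) + 9 = -2 + 9 = 7$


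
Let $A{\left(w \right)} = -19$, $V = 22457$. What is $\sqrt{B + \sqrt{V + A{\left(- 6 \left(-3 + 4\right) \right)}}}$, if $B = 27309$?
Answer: $\sqrt{27309 + \sqrt{22438}} \approx 165.71$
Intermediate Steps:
$\sqrt{B + \sqrt{V + A{\left(- 6 \left(-3 + 4\right) \right)}}} = \sqrt{27309 + \sqrt{22457 - 19}} = \sqrt{27309 + \sqrt{22438}}$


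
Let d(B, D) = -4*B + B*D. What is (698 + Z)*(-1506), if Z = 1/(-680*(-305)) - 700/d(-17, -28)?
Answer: -54403619739/51850 ≈ -1.0493e+6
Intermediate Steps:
Z = -133437/103700 (Z = 1/(-680*(-305)) - 700*(-1/(17*(-4 - 28))) = -1/680*(-1/305) - 700/((-17*(-32))) = 1/207400 - 700/544 = 1/207400 - 700*1/544 = 1/207400 - 175/136 = -133437/103700 ≈ -1.2868)
(698 + Z)*(-1506) = (698 - 133437/103700)*(-1506) = (72249163/103700)*(-1506) = -54403619739/51850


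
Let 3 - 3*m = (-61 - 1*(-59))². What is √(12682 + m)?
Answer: √114135/3 ≈ 112.61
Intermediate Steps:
m = -⅓ (m = 1 - (-61 - 1*(-59))²/3 = 1 - (-61 + 59)²/3 = 1 - ⅓*(-2)² = 1 - ⅓*4 = 1 - 4/3 = -⅓ ≈ -0.33333)
√(12682 + m) = √(12682 - ⅓) = √(38045/3) = √114135/3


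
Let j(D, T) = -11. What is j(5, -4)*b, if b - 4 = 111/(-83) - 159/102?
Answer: -34265/2822 ≈ -12.142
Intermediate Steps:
b = 3115/2822 (b = 4 + (111/(-83) - 159/102) = 4 + (111*(-1/83) - 159*1/102) = 4 + (-111/83 - 53/34) = 4 - 8173/2822 = 3115/2822 ≈ 1.1038)
j(5, -4)*b = -11*3115/2822 = -34265/2822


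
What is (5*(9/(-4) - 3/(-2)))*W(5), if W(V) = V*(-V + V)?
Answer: 0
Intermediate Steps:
W(V) = 0 (W(V) = V*0 = 0)
(5*(9/(-4) - 3/(-2)))*W(5) = (5*(9/(-4) - 3/(-2)))*0 = (5*(9*(-1/4) - 3*(-1/2)))*0 = (5*(-9/4 + 3/2))*0 = (5*(-3/4))*0 = -15/4*0 = 0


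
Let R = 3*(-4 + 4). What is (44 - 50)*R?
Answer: 0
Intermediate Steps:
R = 0 (R = 3*0 = 0)
(44 - 50)*R = (44 - 50)*0 = -6*0 = 0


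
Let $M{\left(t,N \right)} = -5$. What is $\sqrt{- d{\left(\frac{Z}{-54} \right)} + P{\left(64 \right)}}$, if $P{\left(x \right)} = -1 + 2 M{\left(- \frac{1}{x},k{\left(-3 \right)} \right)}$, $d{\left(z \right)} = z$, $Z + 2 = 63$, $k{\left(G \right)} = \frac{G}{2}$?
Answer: $\frac{i \sqrt{3198}}{18} \approx 3.1417 i$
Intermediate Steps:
$k{\left(G \right)} = \frac{G}{2}$ ($k{\left(G \right)} = G \frac{1}{2} = \frac{G}{2}$)
$Z = 61$ ($Z = -2 + 63 = 61$)
$P{\left(x \right)} = -11$ ($P{\left(x \right)} = -1 + 2 \left(-5\right) = -1 - 10 = -11$)
$\sqrt{- d{\left(\frac{Z}{-54} \right)} + P{\left(64 \right)}} = \sqrt{- \frac{61}{-54} - 11} = \sqrt{- \frac{61 \left(-1\right)}{54} - 11} = \sqrt{\left(-1\right) \left(- \frac{61}{54}\right) - 11} = \sqrt{\frac{61}{54} - 11} = \sqrt{- \frac{533}{54}} = \frac{i \sqrt{3198}}{18}$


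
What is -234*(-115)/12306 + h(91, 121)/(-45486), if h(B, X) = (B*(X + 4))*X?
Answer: -374134345/13327398 ≈ -28.073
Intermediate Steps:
h(B, X) = B*X*(4 + X) (h(B, X) = (B*(4 + X))*X = B*X*(4 + X))
-234*(-115)/12306 + h(91, 121)/(-45486) = -234*(-115)/12306 + (91*121*(4 + 121))/(-45486) = 26910*(1/12306) + (91*121*125)*(-1/45486) = 4485/2051 + 1376375*(-1/45486) = 4485/2051 - 196625/6498 = -374134345/13327398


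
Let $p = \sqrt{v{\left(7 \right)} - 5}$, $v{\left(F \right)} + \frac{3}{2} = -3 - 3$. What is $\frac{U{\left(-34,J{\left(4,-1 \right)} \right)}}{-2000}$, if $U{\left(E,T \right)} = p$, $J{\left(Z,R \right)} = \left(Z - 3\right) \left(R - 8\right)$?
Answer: $- \frac{i \sqrt{2}}{800} \approx - 0.0017678 i$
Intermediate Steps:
$v{\left(F \right)} = - \frac{15}{2}$ ($v{\left(F \right)} = - \frac{3}{2} - 6 = - \frac{15}{2}$)
$J{\left(Z,R \right)} = \left(-8 + R\right) \left(-3 + Z\right)$ ($J{\left(Z,R \right)} = \left(-3 + Z\right) \left(-8 + R\right) = \left(-8 + R\right) \left(-3 + Z\right)$)
$p = \frac{5 i \sqrt{2}}{2}$ ($p = \sqrt{- \frac{15}{2} - 5} = \sqrt{- \frac{25}{2}} = \frac{5 i \sqrt{2}}{2} \approx 3.5355 i$)
$U{\left(E,T \right)} = \frac{5 i \sqrt{2}}{2}$
$\frac{U{\left(-34,J{\left(4,-1 \right)} \right)}}{-2000} = \frac{\frac{5}{2} i \sqrt{2}}{-2000} = \frac{5 i \sqrt{2}}{2} \left(- \frac{1}{2000}\right) = - \frac{i \sqrt{2}}{800}$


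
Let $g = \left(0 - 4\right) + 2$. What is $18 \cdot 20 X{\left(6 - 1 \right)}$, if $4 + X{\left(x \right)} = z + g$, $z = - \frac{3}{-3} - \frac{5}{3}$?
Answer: $-2400$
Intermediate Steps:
$g = -2$ ($g = -4 + 2 = -2$)
$z = - \frac{2}{3}$ ($z = \left(-3\right) \left(- \frac{1}{3}\right) - \frac{5}{3} = 1 - \frac{5}{3} = - \frac{2}{3} \approx -0.66667$)
$X{\left(x \right)} = - \frac{20}{3}$ ($X{\left(x \right)} = -4 - \frac{8}{3} = - \frac{20}{3}$)
$18 \cdot 20 X{\left(6 - 1 \right)} = 18 \cdot 20 \left(- \frac{20}{3}\right) = 360 \left(- \frac{20}{3}\right) = -2400$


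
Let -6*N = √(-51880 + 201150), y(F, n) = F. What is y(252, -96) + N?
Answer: 252 - √149270/6 ≈ 187.61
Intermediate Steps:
N = -√149270/6 (N = -√(-51880 + 201150)/6 = -√149270/6 ≈ -64.392)
y(252, -96) + N = 252 - √149270/6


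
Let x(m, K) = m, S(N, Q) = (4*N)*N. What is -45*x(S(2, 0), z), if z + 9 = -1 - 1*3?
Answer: -720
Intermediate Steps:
S(N, Q) = 4*N²
z = -13 (z = -9 + (-1 - 1*3) = -9 + (-1 - 3) = -9 - 4 = -13)
-45*x(S(2, 0), z) = -180*2² = -180*4 = -45*16 = -720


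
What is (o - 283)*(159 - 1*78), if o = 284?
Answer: 81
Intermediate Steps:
(o - 283)*(159 - 1*78) = (284 - 283)*(159 - 1*78) = 1*(159 - 78) = 1*81 = 81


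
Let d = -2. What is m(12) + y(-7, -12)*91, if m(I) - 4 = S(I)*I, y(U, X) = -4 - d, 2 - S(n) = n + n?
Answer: -442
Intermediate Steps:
S(n) = 2 - 2*n (S(n) = 2 - (n + n) = 2 - 2*n)
y(U, X) = -2 (y(U, X) = -4 - 1*(-2) = -4 + 2 = -2)
m(I) = 4 + I*(2 - 2*I) (m(I) = 4 + (2 - 2*I)*I = 4 + I*(2 - 2*I))
m(12) + y(-7, -12)*91 = (4 - 2*12*(-1 + 12)) - 2*91 = (4 - 2*12*11) - 182 = (4 - 264) - 182 = -260 - 182 = -442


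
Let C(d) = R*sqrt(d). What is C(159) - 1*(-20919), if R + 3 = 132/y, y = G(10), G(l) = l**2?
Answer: 20919 - 42*sqrt(159)/25 ≈ 20898.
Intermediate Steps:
y = 100 (y = 10**2 = 100)
R = -42/25 (R = -3 + 132/100 = -3 + 132*(1/100) = -3 + 33/25 = -42/25 ≈ -1.6800)
C(d) = -42*sqrt(d)/25
C(159) - 1*(-20919) = -42*sqrt(159)/25 - 1*(-20919) = -42*sqrt(159)/25 + 20919 = 20919 - 42*sqrt(159)/25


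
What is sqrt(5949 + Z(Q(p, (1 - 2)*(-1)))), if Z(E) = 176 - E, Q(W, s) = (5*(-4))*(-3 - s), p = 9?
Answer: sqrt(6045) ≈ 77.750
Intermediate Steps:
Q(W, s) = 60 + 20*s (Q(W, s) = -20*(-3 - s) = 60 + 20*s)
sqrt(5949 + Z(Q(p, (1 - 2)*(-1)))) = sqrt(5949 + (176 - (60 + 20*((1 - 2)*(-1))))) = sqrt(5949 + (176 - (60 + 20*(-1*(-1))))) = sqrt(5949 + (176 - (60 + 20*1))) = sqrt(5949 + (176 - (60 + 20))) = sqrt(5949 + (176 - 1*80)) = sqrt(5949 + (176 - 80)) = sqrt(5949 + 96) = sqrt(6045)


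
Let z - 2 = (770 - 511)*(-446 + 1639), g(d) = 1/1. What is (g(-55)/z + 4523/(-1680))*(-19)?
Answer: 26553555773/519101520 ≈ 51.153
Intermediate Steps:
g(d) = 1
z = 308989 (z = 2 + (770 - 511)*(-446 + 1639) = 2 + 259*1193 = 2 + 308987 = 308989)
(g(-55)/z + 4523/(-1680))*(-19) = (1/308989 + 4523/(-1680))*(-19) = (1*(1/308989) + 4523*(-1/1680))*(-19) = (1/308989 - 4523/1680)*(-19) = -1397555567/519101520*(-19) = 26553555773/519101520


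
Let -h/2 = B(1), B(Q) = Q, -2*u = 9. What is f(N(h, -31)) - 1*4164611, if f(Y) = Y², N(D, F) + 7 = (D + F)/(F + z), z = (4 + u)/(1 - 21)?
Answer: -710347526258/170569 ≈ -4.1646e+6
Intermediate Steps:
u = -9/2 (u = -½*9 = -9/2 ≈ -4.5000)
h = -2 (h = -2*1 = -2)
z = 1/40 (z = (4 - 9/2)/(1 - 21) = -½/(-20) = -½*(-1/20) = 1/40 ≈ 0.025000)
N(D, F) = -7 + (D + F)/(1/40 + F) (N(D, F) = -7 + (D + F)/(F + 1/40) = -7 + (D + F)/(1/40 + F))
f(N(h, -31)) - 1*4164611 = ((-7 - 240*(-31) + 40*(-2))/(1 + 40*(-31)))² - 1*4164611 = ((-7 + 7440 - 80)/(1 - 1240))² - 4164611 = (7353/(-1239))² - 4164611 = (-1/1239*7353)² - 4164611 = (-2451/413)² - 4164611 = 6007401/170569 - 4164611 = -710347526258/170569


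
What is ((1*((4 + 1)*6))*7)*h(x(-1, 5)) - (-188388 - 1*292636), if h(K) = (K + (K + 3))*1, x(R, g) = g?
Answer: 483754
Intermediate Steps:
h(K) = 3 + 2*K (h(K) = (K + (3 + K))*1 = (3 + 2*K)*1 = 3 + 2*K)
((1*((4 + 1)*6))*7)*h(x(-1, 5)) - (-188388 - 1*292636) = ((1*((4 + 1)*6))*7)*(3 + 2*5) - (-188388 - 1*292636) = ((1*(5*6))*7)*(3 + 10) - (-188388 - 292636) = ((1*30)*7)*13 - 1*(-481024) = (30*7)*13 + 481024 = 210*13 + 481024 = 2730 + 481024 = 483754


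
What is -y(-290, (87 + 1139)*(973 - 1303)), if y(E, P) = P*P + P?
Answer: -163684571820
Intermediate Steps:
y(E, P) = P + P² (y(E, P) = P² + P = P + P²)
-y(-290, (87 + 1139)*(973 - 1303)) = -(87 + 1139)*(973 - 1303)*(1 + (87 + 1139)*(973 - 1303)) = -1226*(-330)*(1 + 1226*(-330)) = -(-404580)*(1 - 404580) = -(-404580)*(-404579) = -1*163684571820 = -163684571820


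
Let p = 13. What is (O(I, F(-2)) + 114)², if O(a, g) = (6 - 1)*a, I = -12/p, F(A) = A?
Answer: 2022084/169 ≈ 11965.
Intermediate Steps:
I = -12/13 ≈ -0.92308
O(a, g) = 5*a
(O(I, F(-2)) + 114)² = (5*(-12/13) + 114)² = (-60/13 + 114)² = (1422/13)² = 2022084/169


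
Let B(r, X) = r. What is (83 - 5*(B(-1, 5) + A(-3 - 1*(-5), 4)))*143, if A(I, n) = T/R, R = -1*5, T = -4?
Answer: 12012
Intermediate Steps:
R = -5
A(I, n) = ⅘ (A(I, n) = -4/(-5) = -4*(-⅕) = ⅘)
(83 - 5*(B(-1, 5) + A(-3 - 1*(-5), 4)))*143 = (83 - 5*(-1 + ⅘))*143 = (83 - 5*(-⅕))*143 = (83 + 1)*143 = 84*143 = 12012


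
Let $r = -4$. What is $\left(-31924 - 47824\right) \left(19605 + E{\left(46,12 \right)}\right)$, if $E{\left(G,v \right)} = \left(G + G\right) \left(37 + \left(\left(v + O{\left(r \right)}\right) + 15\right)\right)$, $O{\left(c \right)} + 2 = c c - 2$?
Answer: $-2121057556$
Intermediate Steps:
$O{\left(c \right)} = -4 + c^{2}$ ($O{\left(c \right)} = -2 + \left(c c - 2\right) = -2 + \left(c^{2} - 2\right) = -2 + \left(-2 + c^{2}\right) = -4 + c^{2}$)
$E{\left(G,v \right)} = 2 G \left(64 + v\right)$ ($E{\left(G,v \right)} = \left(G + G\right) \left(37 + \left(\left(v - \left(4 - \left(-4\right)^{2}\right)\right) + 15\right)\right) = 2 G \left(37 + \left(\left(v + \left(-4 + 16\right)\right) + 15\right)\right) = 2 G \left(37 + \left(\left(v + 12\right) + 15\right)\right) = 2 G \left(37 + \left(\left(12 + v\right) + 15\right)\right) = 2 G \left(37 + \left(27 + v\right)\right) = 2 G \left(64 + v\right)$)
$\left(-31924 - 47824\right) \left(19605 + E{\left(46,12 \right)}\right) = \left(-31924 - 47824\right) \left(19605 + 2 \cdot 46 \left(64 + 12\right)\right) = - 79748 \left(19605 + 2 \cdot 46 \cdot 76\right) = - 79748 \left(19605 + 6992\right) = \left(-79748\right) 26597 = -2121057556$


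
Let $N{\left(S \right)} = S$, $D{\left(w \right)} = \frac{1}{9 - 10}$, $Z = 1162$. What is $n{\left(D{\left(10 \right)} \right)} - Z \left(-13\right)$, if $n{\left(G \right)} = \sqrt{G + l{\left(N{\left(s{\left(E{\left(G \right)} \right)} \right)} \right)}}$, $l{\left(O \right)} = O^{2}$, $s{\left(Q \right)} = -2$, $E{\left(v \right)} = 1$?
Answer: $15106 + \sqrt{3} \approx 15108.0$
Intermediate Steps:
$D{\left(w \right)} = -1$ ($D{\left(w \right)} = \frac{1}{-1} = -1$)
$n{\left(G \right)} = \sqrt{4 + G}$ ($n{\left(G \right)} = \sqrt{G + \left(-2\right)^{2}} = \sqrt{G + 4} = \sqrt{4 + G}$)
$n{\left(D{\left(10 \right)} \right)} - Z \left(-13\right) = \sqrt{4 - 1} - 1162 \left(-13\right) = \sqrt{3} - -15106 = \sqrt{3} + 15106 = 15106 + \sqrt{3}$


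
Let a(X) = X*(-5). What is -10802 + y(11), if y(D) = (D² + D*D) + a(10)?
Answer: -10610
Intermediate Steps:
a(X) = -5*X
y(D) = -50 + 2*D² (y(D) = (D² + D*D) - 5*10 = (D² + D²) - 50 = 2*D² - 50 = -50 + 2*D²)
-10802 + y(11) = -10802 + (-50 + 2*11²) = -10802 + (-50 + 2*121) = -10802 + (-50 + 242) = -10802 + 192 = -10610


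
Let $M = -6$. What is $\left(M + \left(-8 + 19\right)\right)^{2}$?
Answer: $25$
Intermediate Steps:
$\left(M + \left(-8 + 19\right)\right)^{2} = \left(-6 + \left(-8 + 19\right)\right)^{2} = \left(-6 + 11\right)^{2} = 5^{2} = 25$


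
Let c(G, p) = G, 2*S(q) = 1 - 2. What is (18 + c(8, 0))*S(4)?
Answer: -13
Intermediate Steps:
S(q) = -1/2 (S(q) = (1 - 2)/2 = (1/2)*(-1) = -1/2)
(18 + c(8, 0))*S(4) = (18 + 8)*(-1/2) = 26*(-1/2) = -13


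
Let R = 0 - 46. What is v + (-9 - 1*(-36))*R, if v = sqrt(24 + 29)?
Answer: -1242 + sqrt(53) ≈ -1234.7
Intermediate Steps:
R = -46
v = sqrt(53) ≈ 7.2801
v + (-9 - 1*(-36))*R = sqrt(53) + (-9 - 1*(-36))*(-46) = sqrt(53) + (-9 + 36)*(-46) = sqrt(53) + 27*(-46) = sqrt(53) - 1242 = -1242 + sqrt(53)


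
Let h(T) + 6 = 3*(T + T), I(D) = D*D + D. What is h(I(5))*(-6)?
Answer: -1044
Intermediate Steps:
I(D) = D + D² (I(D) = D² + D = D + D²)
h(T) = -6 + 6*T (h(T) = -6 + 3*(T + T) = -6 + 3*(2*T) = -6 + 6*T)
h(I(5))*(-6) = (-6 + 6*(5*(1 + 5)))*(-6) = (-6 + 6*(5*6))*(-6) = (-6 + 6*30)*(-6) = (-6 + 180)*(-6) = 174*(-6) = -1044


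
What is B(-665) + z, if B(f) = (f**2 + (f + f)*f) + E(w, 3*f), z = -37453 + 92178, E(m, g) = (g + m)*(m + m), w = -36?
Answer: 1527632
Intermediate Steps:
E(m, g) = 2*m*(g + m) (E(m, g) = (g + m)*(2*m) = 2*m*(g + m))
z = 54725
B(f) = 2592 - 216*f + 3*f**2 (B(f) = (f**2 + (f + f)*f) + 2*(-36)*(3*f - 36) = (f**2 + (2*f)*f) + 2*(-36)*(-36 + 3*f) = (f**2 + 2*f**2) + (2592 - 216*f) = 3*f**2 + (2592 - 216*f) = 2592 - 216*f + 3*f**2)
B(-665) + z = (2592 - 216*(-665) + 3*(-665)**2) + 54725 = (2592 + 143640 + 3*442225) + 54725 = (2592 + 143640 + 1326675) + 54725 = 1472907 + 54725 = 1527632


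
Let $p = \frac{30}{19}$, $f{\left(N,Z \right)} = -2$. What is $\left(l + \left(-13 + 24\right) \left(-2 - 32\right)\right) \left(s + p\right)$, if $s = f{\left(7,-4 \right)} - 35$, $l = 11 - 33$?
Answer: $\frac{266508}{19} \approx 14027.0$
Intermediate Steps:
$l = -22$ ($l = 11 - 33 = -22$)
$p = \frac{30}{19}$ ($p = 30 \cdot \frac{1}{19} = \frac{30}{19} \approx 1.5789$)
$s = -37$ ($s = -2 - 35 = -37$)
$\left(l + \left(-13 + 24\right) \left(-2 - 32\right)\right) \left(s + p\right) = \left(-22 + \left(-13 + 24\right) \left(-2 - 32\right)\right) \left(-37 + \frac{30}{19}\right) = \left(-22 + 11 \left(-34\right)\right) \left(- \frac{673}{19}\right) = \left(-22 - 374\right) \left(- \frac{673}{19}\right) = \left(-396\right) \left(- \frac{673}{19}\right) = \frac{266508}{19}$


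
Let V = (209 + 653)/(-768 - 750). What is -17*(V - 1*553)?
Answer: 7142686/759 ≈ 9410.7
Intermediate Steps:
V = -431/759 (V = 862/(-1518) = 862*(-1/1518) = -431/759 ≈ -0.56785)
-17*(V - 1*553) = -17*(-431/759 - 1*553) = -17*(-431/759 - 553) = -17*(-420158/759) = 7142686/759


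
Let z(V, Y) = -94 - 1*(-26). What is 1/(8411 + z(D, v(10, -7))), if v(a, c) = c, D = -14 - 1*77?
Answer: 1/8343 ≈ 0.00011986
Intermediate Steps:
D = -91 (D = -14 - 77 = -91)
z(V, Y) = -68 (z(V, Y) = -94 + 26 = -68)
1/(8411 + z(D, v(10, -7))) = 1/(8411 - 68) = 1/8343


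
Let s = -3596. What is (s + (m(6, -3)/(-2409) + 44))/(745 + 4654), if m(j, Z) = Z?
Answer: -2852255/4335397 ≈ -0.65790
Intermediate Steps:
(s + (m(6, -3)/(-2409) + 44))/(745 + 4654) = (-3596 + (-3/(-2409) + 44))/(745 + 4654) = (-3596 + (-3*(-1/2409) + 44))/5399 = (-3596 + (1/803 + 44))*(1/5399) = (-3596 + 35333/803)*(1/5399) = -2852255/803*1/5399 = -2852255/4335397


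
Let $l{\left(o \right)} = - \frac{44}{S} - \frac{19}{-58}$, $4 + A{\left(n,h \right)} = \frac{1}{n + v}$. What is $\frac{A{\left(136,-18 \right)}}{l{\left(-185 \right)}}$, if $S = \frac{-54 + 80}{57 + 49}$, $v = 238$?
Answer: $\frac{563615}{25246683} \approx 0.022324$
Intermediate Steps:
$S = \frac{13}{53}$ ($S = \frac{26}{106} = 26 \cdot \frac{1}{106} = \frac{13}{53} \approx 0.24528$)
$A{\left(n,h \right)} = -4 + \frac{1}{238 + n}$ ($A{\left(n,h \right)} = -4 + \frac{1}{n + 238} = -4 + \frac{1}{238 + n}$)
$l{\left(o \right)} = - \frac{135009}{754}$ ($l{\left(o \right)} = - \frac{44}{\frac{13}{53}} - \frac{19}{-58} = \left(-44\right) \frac{53}{13} - - \frac{19}{58} = - \frac{2332}{13} + \frac{19}{58} = - \frac{135009}{754}$)
$\frac{A{\left(136,-18 \right)}}{l{\left(-185 \right)}} = \frac{\frac{1}{238 + 136} \left(-951 - 544\right)}{- \frac{135009}{754}} = \frac{-951 - 544}{374} \left(- \frac{754}{135009}\right) = \frac{1}{374} \left(-1495\right) \left(- \frac{754}{135009}\right) = \left(- \frac{1495}{374}\right) \left(- \frac{754}{135009}\right) = \frac{563615}{25246683}$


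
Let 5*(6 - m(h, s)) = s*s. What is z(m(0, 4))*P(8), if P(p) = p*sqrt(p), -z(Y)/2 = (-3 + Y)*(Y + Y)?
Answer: 896*sqrt(2)/25 ≈ 50.685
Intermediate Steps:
m(h, s) = 6 - s**2/5 (m(h, s) = 6 - s*s/5 = 6 - s**2/5)
z(Y) = -4*Y*(-3 + Y) (z(Y) = -2*(-3 + Y)*(Y + Y) = -2*(-3 + Y)*2*Y = -4*Y*(-3 + Y))
P(p) = p**(3/2)
z(m(0, 4))*P(8) = (4*(6 - 1/5*4**2)*(3 - (6 - 1/5*4**2)))*8**(3/2) = (4*(6 - 1/5*16)*(3 - (6 - 1/5*16)))*(16*sqrt(2)) = (4*(6 - 16/5)*(3 - (6 - 16/5)))*(16*sqrt(2)) = (4*(14/5)*(3 - 1*14/5))*(16*sqrt(2)) = (4*(14/5)*(3 - 14/5))*(16*sqrt(2)) = (4*(14/5)*(1/5))*(16*sqrt(2)) = 56*(16*sqrt(2))/25 = 896*sqrt(2)/25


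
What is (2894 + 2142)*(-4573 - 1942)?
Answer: -32809540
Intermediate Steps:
(2894 + 2142)*(-4573 - 1942) = 5036*(-6515) = -32809540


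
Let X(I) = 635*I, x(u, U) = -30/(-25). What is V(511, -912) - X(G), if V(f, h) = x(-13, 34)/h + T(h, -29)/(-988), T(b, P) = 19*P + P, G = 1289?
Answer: -8086922413/9880 ≈ -8.1851e+5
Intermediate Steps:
T(b, P) = 20*P
x(u, U) = 6/5 (x(u, U) = -30*(-1/25) = 6/5)
V(f, h) = 145/247 + 6/(5*h) (V(f, h) = 6/(5*h) + (20*(-29))/(-988) = 6/(5*h) - 580*(-1/988) = 6/(5*h) + 145/247 = 145/247 + 6/(5*h))
V(511, -912) - X(G) = (1/1235)*(1482 + 725*(-912))/(-912) - 635*1289 = (1/1235)*(-1/912)*(1482 - 661200) - 1*818515 = (1/1235)*(-1/912)*(-659718) - 818515 = 5787/9880 - 818515 = -8086922413/9880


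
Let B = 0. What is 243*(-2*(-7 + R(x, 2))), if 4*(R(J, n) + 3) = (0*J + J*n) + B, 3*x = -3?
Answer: 5103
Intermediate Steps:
x = -1 (x = (1/3)*(-3) = -1)
R(J, n) = -3 + J*n/4 (R(J, n) = -3 + ((0*J + J*n) + 0)/4 = -3 + ((0 + J*n) + 0)/4 = -3 + (J*n + 0)/4 = -3 + (J*n)/4 = -3 + J*n/4)
243*(-2*(-7 + R(x, 2))) = 243*(-2*(-7 + (-3 + (1/4)*(-1)*2))) = 243*(-2*(-7 + (-3 - 1/2))) = 243*(-2*(-7 - 7/2)) = 243*(-2*(-21/2)) = 243*21 = 5103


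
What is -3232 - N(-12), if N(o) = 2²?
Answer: -3236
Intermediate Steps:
N(o) = 4
-3232 - N(-12) = -3232 - 1*4 = -3232 - 4 = -3236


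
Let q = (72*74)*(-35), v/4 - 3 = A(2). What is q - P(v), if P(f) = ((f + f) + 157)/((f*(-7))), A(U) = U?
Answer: -26107003/140 ≈ -1.8648e+5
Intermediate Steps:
v = 20 (v = 12 + 4*2 = 12 + 8 = 20)
q = -186480 (q = 5328*(-35) = -186480)
P(f) = -(157 + 2*f)/(7*f) (P(f) = (2*f + 157)/((-7*f)) = (157 + 2*f)*(-1/(7*f)) = -(157 + 2*f)/(7*f))
q - P(v) = -186480 - (-157 - 2*20)/(7*20) = -186480 - (-157 - 40)/(7*20) = -186480 - (-197)/(7*20) = -186480 - 1*(-197/140) = -186480 + 197/140 = -26107003/140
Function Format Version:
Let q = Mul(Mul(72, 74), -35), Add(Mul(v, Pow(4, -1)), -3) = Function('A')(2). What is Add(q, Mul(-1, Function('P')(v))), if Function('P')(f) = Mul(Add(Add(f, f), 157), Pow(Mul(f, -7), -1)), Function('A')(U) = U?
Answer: Rational(-26107003, 140) ≈ -1.8648e+5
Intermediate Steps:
v = 20 (v = Add(12, Mul(4, 2)) = Add(12, 8) = 20)
q = -186480 (q = Mul(5328, -35) = -186480)
Function('P')(f) = Mul(Rational(-1, 7), Pow(f, -1), Add(157, Mul(2, f))) (Function('P')(f) = Mul(Add(Mul(2, f), 157), Pow(Mul(-7, f), -1)) = Mul(Add(157, Mul(2, f)), Mul(Rational(-1, 7), Pow(f, -1))) = Mul(Rational(-1, 7), Pow(f, -1), Add(157, Mul(2, f))))
Add(q, Mul(-1, Function('P')(v))) = Add(-186480, Mul(-1, Mul(Rational(1, 7), Pow(20, -1), Add(-157, Mul(-2, 20))))) = Add(-186480, Mul(-1, Mul(Rational(1, 7), Rational(1, 20), Add(-157, -40)))) = Add(-186480, Mul(-1, Mul(Rational(1, 7), Rational(1, 20), -197))) = Add(-186480, Mul(-1, Rational(-197, 140))) = Add(-186480, Rational(197, 140)) = Rational(-26107003, 140)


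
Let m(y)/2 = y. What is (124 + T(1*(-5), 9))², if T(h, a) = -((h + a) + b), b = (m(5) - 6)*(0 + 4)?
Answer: 10816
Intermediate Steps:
m(y) = 2*y
b = 16 (b = (2*5 - 6)*(0 + 4) = (10 - 6)*4 = 4*4 = 16)
T(h, a) = -16 - a - h (T(h, a) = -((h + a) + 16) = -((a + h) + 16) = -(16 + a + h) = -16 - a - h)
(124 + T(1*(-5), 9))² = (124 + (-16 - 1*9 - (-5)))² = (124 + (-16 - 9 - 1*(-5)))² = (124 + (-16 - 9 + 5))² = (124 - 20)² = 104² = 10816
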